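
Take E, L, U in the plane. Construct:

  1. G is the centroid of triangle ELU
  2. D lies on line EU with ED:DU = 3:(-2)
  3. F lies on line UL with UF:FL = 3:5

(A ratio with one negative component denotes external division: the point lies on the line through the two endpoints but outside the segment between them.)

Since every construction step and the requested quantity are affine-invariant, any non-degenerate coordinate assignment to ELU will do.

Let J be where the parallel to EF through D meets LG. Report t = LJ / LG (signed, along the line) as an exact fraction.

t = 42/13

Assign E = (0, 0), L = (1, 0), U = (0, 1) — the answer is frame-independent, so this choice is without loss of generality.
1. G is the centroid of triangle ELU ⇒ G = (1/3, 1/3)
2. D lies on line EU with ED:DU = 3:(-2) ⇒ D = (0, 3)
3. F lies on line UL with UF:FL = 3:5 ⇒ F = (3/8, 5/8)
through D parallel to EF: direction (3/8, 5/8); meets LG at J = (-15/13, 14/13)
J = L + t·(G−L) with t = 42/13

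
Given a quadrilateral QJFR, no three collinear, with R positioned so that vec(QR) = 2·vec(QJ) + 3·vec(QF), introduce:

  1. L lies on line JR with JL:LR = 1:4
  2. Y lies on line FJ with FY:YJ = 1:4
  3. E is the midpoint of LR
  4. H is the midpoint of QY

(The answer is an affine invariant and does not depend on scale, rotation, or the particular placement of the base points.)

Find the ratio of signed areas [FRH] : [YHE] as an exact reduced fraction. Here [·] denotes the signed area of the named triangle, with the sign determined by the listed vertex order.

[FRH]:[YHE] = -70/23

Work in coordinates with Q = (0, 0), J = (1, 0), F = (0, 1), R = (2, 3).
1. L lies on line JR with JL:LR = 1:4 ⇒ L = (6/5, 3/5)
2. Y lies on line FJ with FY:YJ = 1:4 ⇒ Y = (1/5, 4/5)
3. E is the midpoint of LR ⇒ E = (8/5, 9/5)
4. H is the midpoint of QY ⇒ H = (1/10, 2/5)
2·[FRH] = -7/5, 2·[YHE] = 23/50
[FRH]:[YHE] = -7/5:23/50 = -70/23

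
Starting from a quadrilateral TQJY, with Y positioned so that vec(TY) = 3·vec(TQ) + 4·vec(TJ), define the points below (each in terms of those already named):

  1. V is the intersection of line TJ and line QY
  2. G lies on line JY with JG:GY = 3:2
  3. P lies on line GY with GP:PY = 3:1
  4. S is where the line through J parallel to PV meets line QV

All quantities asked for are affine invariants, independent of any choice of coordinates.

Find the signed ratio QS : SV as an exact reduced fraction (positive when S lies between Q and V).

QS:SV = -28/27

Work in coordinates with T = (0, 0), Q = (1, 0), J = (0, 1), Y = (3, 4).
1. V is the intersection of line TJ and line QY ⇒ V = (0, -2)
2. G lies on line JY with JG:GY = 3:2 ⇒ G = (9/5, 14/5)
3. P lies on line GY with GP:PY = 3:1 ⇒ P = (27/10, 37/10)
4. S is where the line through J parallel to PV meets line QV ⇒ S = (-27, -56)
S = Q + t·(V−Q) with t = 28, so QS:SV = t:(1−t) = 28:-27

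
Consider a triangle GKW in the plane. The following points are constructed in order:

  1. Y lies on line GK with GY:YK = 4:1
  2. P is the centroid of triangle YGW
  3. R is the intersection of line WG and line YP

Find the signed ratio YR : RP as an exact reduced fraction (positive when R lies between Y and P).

Choose coordinates G = (0, 0), K = (1, 0), W = (0, 1).
1. Y lies on line GK with GY:YK = 4:1 ⇒ Y = (4/5, 0)
2. P is the centroid of triangle YGW ⇒ P = (4/15, 1/3)
3. R is the intersection of line WG and line YP ⇒ R = (0, 1/2)
R = Y + t·(P−Y) with t = 3/2, so YR:RP = t:(1−t) = 3/2:-1/2

YR:RP = -3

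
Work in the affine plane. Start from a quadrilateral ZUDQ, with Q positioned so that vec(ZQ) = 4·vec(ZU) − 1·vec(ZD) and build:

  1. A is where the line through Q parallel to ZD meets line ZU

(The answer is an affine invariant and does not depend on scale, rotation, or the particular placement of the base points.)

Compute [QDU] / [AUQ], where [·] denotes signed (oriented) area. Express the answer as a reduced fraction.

[QDU]:[AUQ] = 2/3

Assign Z = (0, 0), U = (1, 0), D = (0, 1), Q = (4, -1) — the answer is frame-independent, so this choice is without loss of generality.
1. A is where the line through Q parallel to ZD meets line ZU ⇒ A = (4, 0)
2·[QDU] = 2, 2·[AUQ] = 3
[QDU]:[AUQ] = 2:3 = 2/3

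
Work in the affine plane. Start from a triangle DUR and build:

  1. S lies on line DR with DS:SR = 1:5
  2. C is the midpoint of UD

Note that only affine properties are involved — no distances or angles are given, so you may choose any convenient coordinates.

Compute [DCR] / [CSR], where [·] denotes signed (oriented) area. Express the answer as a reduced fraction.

[DCR]:[CSR] = -6/5

Choose coordinates D = (0, 0), U = (1, 0), R = (0, 1).
1. S lies on line DR with DS:SR = 1:5 ⇒ S = (0, 1/6)
2. C is the midpoint of UD ⇒ C = (1/2, 0)
2·[DCR] = 1/2, 2·[CSR] = -5/12
[DCR]:[CSR] = 1/2:-5/12 = -6/5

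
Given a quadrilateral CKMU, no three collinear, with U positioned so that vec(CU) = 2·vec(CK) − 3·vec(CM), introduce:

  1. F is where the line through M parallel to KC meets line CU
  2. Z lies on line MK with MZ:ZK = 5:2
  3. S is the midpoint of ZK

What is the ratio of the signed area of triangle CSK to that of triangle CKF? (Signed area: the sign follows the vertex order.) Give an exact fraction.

Work in coordinates with C = (0, 0), K = (1, 0), M = (0, 1), U = (2, -3).
1. F is where the line through M parallel to KC meets line CU ⇒ F = (-2/3, 1)
2. Z lies on line MK with MZ:ZK = 5:2 ⇒ Z = (5/7, 2/7)
3. S is the midpoint of ZK ⇒ S = (6/7, 1/7)
2·[CSK] = -1/7, 2·[CKF] = 1
[CSK]:[CKF] = -1/7:1 = -1/7

[CSK]:[CKF] = -1/7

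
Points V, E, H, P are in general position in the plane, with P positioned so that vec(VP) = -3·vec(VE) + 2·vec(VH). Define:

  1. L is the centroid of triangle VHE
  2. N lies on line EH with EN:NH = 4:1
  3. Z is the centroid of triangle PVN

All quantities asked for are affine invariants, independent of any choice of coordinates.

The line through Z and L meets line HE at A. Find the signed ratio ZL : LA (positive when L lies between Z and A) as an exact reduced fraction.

ZL:LA = 2

Choose coordinates V = (0, 0), E = (1, 0), H = (0, 1), P = (-3, 2).
1. L is the centroid of triangle VHE ⇒ L = (1/3, 1/3)
2. N lies on line EH with EN:NH = 4:1 ⇒ N = (1/5, 4/5)
3. Z is the centroid of triangle PVN ⇒ Z = (-14/15, 14/15)
line ZL meets HE at A = (29/30, 1/30)
L = Z + t·(A−Z) with t = 2/3, so ZL:LA = 2/3:1/3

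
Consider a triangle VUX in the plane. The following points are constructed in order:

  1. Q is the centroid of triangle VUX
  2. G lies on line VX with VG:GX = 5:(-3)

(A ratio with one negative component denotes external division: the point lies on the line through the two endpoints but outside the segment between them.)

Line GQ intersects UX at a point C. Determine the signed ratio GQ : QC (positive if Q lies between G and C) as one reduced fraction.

GQ:QC = -11/2

Choose coordinates V = (0, 0), U = (1, 0), X = (0, 1).
1. Q is the centroid of triangle VUX ⇒ Q = (1/3, 1/3)
2. G lies on line VX with VG:GX = 5:(-3) ⇒ G = (0, 5/2)
line GQ meets UX at C = (3/11, 8/11)
Q = G + t·(C−G) with t = 11/9, so GQ:QC = 11/9:-2/9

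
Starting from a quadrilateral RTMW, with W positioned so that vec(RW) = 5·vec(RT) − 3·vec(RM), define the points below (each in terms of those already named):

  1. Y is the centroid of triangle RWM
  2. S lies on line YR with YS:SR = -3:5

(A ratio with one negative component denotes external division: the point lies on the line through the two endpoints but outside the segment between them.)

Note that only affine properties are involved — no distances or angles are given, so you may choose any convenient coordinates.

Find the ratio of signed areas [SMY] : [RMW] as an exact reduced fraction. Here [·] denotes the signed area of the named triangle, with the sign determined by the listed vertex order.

[SMY]:[RMW] = -1/2

Work in coordinates with R = (0, 0), T = (1, 0), M = (0, 1), W = (5, -3).
1. Y is the centroid of triangle RWM ⇒ Y = (5/3, -2/3)
2. S lies on line YR with YS:SR = -3:5 ⇒ S = (25/6, -5/3)
2·[SMY] = 5/2, 2·[RMW] = -5
[SMY]:[RMW] = 5/2:-5 = -1/2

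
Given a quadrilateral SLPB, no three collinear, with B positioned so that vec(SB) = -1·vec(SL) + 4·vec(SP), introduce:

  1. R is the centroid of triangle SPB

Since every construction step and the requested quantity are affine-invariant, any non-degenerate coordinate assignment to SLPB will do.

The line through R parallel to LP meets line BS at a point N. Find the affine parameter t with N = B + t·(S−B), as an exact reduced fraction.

t = 5/9

Assign S = (0, 0), L = (1, 0), P = (0, 1), B = (-1, 4) — the answer is frame-independent, so this choice is without loss of generality.
1. R is the centroid of triangle SPB ⇒ R = (-1/3, 5/3)
through R parallel to LP: direction (-1, 1); meets BS at N = (-4/9, 16/9)
N = B + t·(S−B) with t = 5/9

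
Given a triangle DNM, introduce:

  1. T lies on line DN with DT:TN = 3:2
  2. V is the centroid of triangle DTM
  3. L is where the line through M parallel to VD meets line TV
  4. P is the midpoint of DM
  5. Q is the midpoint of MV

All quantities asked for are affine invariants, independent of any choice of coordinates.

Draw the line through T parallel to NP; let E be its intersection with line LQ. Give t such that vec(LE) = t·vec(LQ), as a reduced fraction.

t = -16/9

Set D = (0, 0), N = (1, 0), M = (0, 1); any affine frame gives the same invariant.
1. T lies on line DN with DT:TN = 3:2 ⇒ T = (3/5, 0)
2. V is the centroid of triangle DTM ⇒ V = (1/5, 1/3)
3. L is where the line through M parallel to VD meets line TV ⇒ L = (-1/5, 2/3)
4. P is the midpoint of DM ⇒ P = (0, 1/2)
5. Q is the midpoint of MV ⇒ Q = (1/10, 2/3)
through T parallel to NP: direction (-1, 1/2); meets LQ at E = (-11/15, 2/3)
E = L + t·(Q−L) with t = -16/9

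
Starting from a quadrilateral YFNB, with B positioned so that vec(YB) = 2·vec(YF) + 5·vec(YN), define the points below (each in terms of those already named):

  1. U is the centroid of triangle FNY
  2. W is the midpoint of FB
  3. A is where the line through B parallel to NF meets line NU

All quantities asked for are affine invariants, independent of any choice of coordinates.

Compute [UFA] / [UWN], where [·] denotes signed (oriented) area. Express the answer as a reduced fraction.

[UFA]:[UWN] = 38/9

Work in coordinates with Y = (0, 0), F = (1, 0), N = (0, 1), B = (2, 5).
1. U is the centroid of triangle FNY ⇒ U = (1/3, 1/3)
2. W is the midpoint of FB ⇒ W = (3/2, 5/2)
3. A is where the line through B parallel to NF meets line NU ⇒ A = (-6, 13)
2·[UFA] = 19/3, 2·[UWN] = 3/2
[UFA]:[UWN] = 19/3:3/2 = 38/9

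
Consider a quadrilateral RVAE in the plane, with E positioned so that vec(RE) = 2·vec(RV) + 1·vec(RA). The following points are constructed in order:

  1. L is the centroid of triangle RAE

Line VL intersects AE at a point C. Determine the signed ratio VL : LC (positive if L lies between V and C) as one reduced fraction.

VL:LC = 2

Assign R = (0, 0), V = (1, 0), A = (0, 1), E = (2, 1) — the answer is frame-independent, so this choice is without loss of generality.
1. L is the centroid of triangle RAE ⇒ L = (2/3, 2/3)
line VL meets AE at C = (1/2, 1)
L = V + t·(C−V) with t = 2/3, so VL:LC = 2/3:1/3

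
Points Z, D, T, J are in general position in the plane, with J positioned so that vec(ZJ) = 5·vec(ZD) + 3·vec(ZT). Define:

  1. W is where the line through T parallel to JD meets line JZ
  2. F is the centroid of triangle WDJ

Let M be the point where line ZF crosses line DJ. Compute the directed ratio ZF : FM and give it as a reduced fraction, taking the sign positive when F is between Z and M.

ZF:FM = 2/7

Assign Z = (0, 0), D = (1, 0), T = (0, 1), J = (5, 3) — the answer is frame-independent, so this choice is without loss of generality.
1. W is where the line through T parallel to JD meets line JZ ⇒ W = (-20/3, -4)
2. F is the centroid of triangle WDJ ⇒ F = (-2/9, -1/3)
line ZF meets DJ at M = (-1, -3/2)
F = Z + t·(M−Z) with t = 2/9, so ZF:FM = 2/9:7/9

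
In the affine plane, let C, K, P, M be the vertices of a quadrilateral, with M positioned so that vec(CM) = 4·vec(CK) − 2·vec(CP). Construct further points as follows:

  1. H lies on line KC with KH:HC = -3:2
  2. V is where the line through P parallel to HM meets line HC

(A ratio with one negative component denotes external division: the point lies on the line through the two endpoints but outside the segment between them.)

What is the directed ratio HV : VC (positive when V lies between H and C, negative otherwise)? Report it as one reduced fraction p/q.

HV:VC = -5/3

Set C = (0, 0), K = (1, 0), P = (0, 1), M = (4, -2); any affine frame gives the same invariant.
1. H lies on line KC with KH:HC = -3:2 ⇒ H = (-2, 0)
2. V is where the line through P parallel to HM meets line HC ⇒ V = (3, 0)
V = H + t·(C−H) with t = 5/2, so HV:VC = t:(1−t) = 5/2:-3/2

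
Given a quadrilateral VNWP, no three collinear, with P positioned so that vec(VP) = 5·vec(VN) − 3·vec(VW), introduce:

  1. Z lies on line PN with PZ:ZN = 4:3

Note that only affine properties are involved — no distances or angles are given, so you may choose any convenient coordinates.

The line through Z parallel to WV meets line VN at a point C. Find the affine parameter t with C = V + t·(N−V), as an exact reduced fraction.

t = 19/7

Assign V = (0, 0), N = (1, 0), W = (0, 1), P = (5, -3) — the answer is frame-independent, so this choice is without loss of generality.
1. Z lies on line PN with PZ:ZN = 4:3 ⇒ Z = (19/7, -9/7)
through Z parallel to WV: direction (0, -1); meets VN at C = (19/7, 0)
C = V + t·(N−V) with t = 19/7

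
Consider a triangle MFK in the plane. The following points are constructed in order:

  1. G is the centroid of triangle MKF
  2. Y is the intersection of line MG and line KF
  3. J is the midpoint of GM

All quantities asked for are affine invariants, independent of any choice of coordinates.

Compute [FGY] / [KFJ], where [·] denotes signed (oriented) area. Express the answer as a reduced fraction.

Set M = (0, 0), F = (1, 0), K = (0, 1); any affine frame gives the same invariant.
1. G is the centroid of triangle MKF ⇒ G = (1/3, 1/3)
2. Y is the intersection of line MG and line KF ⇒ Y = (1/2, 1/2)
3. J is the midpoint of GM ⇒ J = (1/6, 1/6)
2·[FGY] = -1/6, 2·[KFJ] = -2/3
[FGY]:[KFJ] = -1/6:-2/3 = 1/4

[FGY]:[KFJ] = 1/4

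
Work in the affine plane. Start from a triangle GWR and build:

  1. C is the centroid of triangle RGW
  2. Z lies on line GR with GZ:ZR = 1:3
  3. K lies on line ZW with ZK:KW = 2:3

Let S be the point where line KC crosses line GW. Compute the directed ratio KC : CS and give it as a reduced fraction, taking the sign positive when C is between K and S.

KC:CS = -11/20

Assign G = (0, 0), W = (1, 0), R = (0, 1) — the answer is frame-independent, so this choice is without loss of generality.
1. C is the centroid of triangle RGW ⇒ C = (1/3, 1/3)
2. Z lies on line GR with GZ:ZR = 1:3 ⇒ Z = (0, 1/4)
3. K lies on line ZW with ZK:KW = 2:3 ⇒ K = (2/5, 3/20)
line KC meets GW at S = (5/11, 0)
C = K + t·(S−K) with t = -11/9, so KC:CS = -11/9:20/9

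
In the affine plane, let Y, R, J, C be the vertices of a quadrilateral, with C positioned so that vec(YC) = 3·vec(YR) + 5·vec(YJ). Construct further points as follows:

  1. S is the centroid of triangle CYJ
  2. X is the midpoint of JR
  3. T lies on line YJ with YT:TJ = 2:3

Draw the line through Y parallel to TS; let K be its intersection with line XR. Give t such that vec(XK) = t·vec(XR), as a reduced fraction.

t = -3/13

Work in coordinates with Y = (0, 0), R = (1, 0), J = (0, 1), C = (3, 5).
1. S is the centroid of triangle CYJ ⇒ S = (1, 2)
2. X is the midpoint of JR ⇒ X = (1/2, 1/2)
3. T lies on line YJ with YT:TJ = 2:3 ⇒ T = (0, 2/5)
through Y parallel to TS: direction (1, 8/5); meets XR at K = (5/13, 8/13)
K = X + t·(R−X) with t = -3/13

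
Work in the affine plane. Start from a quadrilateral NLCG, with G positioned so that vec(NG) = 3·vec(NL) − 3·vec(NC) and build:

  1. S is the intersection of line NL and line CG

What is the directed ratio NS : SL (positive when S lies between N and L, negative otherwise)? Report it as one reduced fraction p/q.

Work in coordinates with N = (0, 0), L = (1, 0), C = (0, 1), G = (3, -3).
1. S is the intersection of line NL and line CG ⇒ S = (3/4, 0)
S = N + t·(L−N) with t = 3/4, so NS:SL = t:(1−t) = 3/4:1/4

NS:SL = 3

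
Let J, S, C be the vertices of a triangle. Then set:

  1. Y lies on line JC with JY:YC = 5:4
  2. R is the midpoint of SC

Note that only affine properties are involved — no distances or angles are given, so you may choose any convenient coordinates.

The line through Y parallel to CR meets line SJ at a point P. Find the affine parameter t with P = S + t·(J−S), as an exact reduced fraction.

t = 4/9

Assign J = (0, 0), S = (1, 0), C = (0, 1) — the answer is frame-independent, so this choice is without loss of generality.
1. Y lies on line JC with JY:YC = 5:4 ⇒ Y = (0, 5/9)
2. R is the midpoint of SC ⇒ R = (1/2, 1/2)
through Y parallel to CR: direction (1/2, -1/2); meets SJ at P = (5/9, 0)
P = S + t·(J−S) with t = 4/9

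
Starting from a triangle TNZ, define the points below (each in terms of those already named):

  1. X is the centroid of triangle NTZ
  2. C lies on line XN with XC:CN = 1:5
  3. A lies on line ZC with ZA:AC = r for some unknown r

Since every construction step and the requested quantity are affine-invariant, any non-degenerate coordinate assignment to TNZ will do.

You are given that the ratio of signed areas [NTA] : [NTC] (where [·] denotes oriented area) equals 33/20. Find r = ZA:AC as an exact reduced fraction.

Set T = (0, 0), N = (1, 0), Z = (0, 1); any affine frame gives the same invariant.
1. X is the centroid of triangle NTZ ⇒ X = (1/3, 1/3)
2. C lies on line XN with XC:CN = 1:5 ⇒ C = (4/9, 5/18)
3. With ZA:AC = r, write λ = r/(r+1) so A = Z + λ·(C−Z); A is affine-linear in λ
Every point depending on A is an affine combination of A and λ-independent points, so each such coordinate is linear in λ; the λ² term in each signed area is a multiple of (C−Z)×(C−Z) = 0, so 2·[NTA] and 2·[NTC] are each linear in λ. Evaluating at λ=0 and λ=1:
  2·[NTA] = 13/18·λ − 1,   2·[NTC] = -5/18
So [NTA]:[NTC] = (13/18·λ − 1) / (-5/18). Setting this equal to 33/20:
  13/18·λ − 1 = 33/20·(-5/18)  ⇒  λ = 3/4
Then r = λ/(1−λ) = (3/4)/(1/4) = 3. Check: with r = 3, A = (1/3, 11/24) and [NTA]:[NTC] = 33/20 as required.

r = 3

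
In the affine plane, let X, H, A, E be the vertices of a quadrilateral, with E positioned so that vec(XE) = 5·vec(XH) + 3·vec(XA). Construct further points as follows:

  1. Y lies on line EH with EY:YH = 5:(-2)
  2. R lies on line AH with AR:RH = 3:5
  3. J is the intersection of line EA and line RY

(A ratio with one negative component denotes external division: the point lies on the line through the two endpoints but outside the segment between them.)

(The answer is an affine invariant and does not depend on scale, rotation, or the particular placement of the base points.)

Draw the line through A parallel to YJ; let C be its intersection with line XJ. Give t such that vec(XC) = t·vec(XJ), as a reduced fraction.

Work in coordinates with X = (0, 0), H = (1, 0), A = (0, 1), E = (5, 3).
1. Y lies on line EH with EY:YH = 5:(-2) ⇒ Y = (-5/3, -2)
2. R lies on line AH with AR:RH = 3:5 ⇒ R = (3/8, 5/8)
3. J is the intersection of line EA and line RY ⇒ J = (30/31, 43/31)
through A parallel to YJ: direction (245/93, 105/31); meets XJ at C = (210/31, 301/31)
C = X + t·(J−X) with t = 7

t = 7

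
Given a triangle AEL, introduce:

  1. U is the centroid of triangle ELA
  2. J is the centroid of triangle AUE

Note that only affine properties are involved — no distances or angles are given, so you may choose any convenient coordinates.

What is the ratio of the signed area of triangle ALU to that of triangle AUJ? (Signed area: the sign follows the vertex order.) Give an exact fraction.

Work in coordinates with A = (0, 0), E = (1, 0), L = (0, 1).
1. U is the centroid of triangle ELA ⇒ U = (1/3, 1/3)
2. J is the centroid of triangle AUE ⇒ J = (4/9, 1/9)
2·[ALU] = -1/3, 2·[AUJ] = -1/9
[ALU]:[AUJ] = -1/3:-1/9 = 3

[ALU]:[AUJ] = 3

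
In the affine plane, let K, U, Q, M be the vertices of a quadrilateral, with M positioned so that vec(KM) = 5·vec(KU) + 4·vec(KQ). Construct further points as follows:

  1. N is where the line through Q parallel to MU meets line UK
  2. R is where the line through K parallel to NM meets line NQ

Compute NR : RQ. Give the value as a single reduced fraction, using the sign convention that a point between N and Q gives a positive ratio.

Assign K = (0, 0), U = (1, 0), Q = (0, 1), M = (5, 4) — the answer is frame-independent, so this choice is without loss of generality.
1. N is where the line through Q parallel to MU meets line UK ⇒ N = (-1, 0)
2. R is where the line through K parallel to NM meets line NQ ⇒ R = (-3, -2)
R = N + t·(Q−N) with t = -2, so NR:RQ = t:(1−t) = -2:3

NR:RQ = -2/3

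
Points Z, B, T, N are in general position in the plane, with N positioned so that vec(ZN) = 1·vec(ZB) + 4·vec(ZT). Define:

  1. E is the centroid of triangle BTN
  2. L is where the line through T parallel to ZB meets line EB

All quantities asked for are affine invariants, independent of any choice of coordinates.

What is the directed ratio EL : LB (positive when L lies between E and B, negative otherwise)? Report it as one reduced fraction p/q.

Assign Z = (0, 0), B = (1, 0), T = (0, 1), N = (1, 4) — the answer is frame-independent, so this choice is without loss of generality.
1. E is the centroid of triangle BTN ⇒ E = (2/3, 5/3)
2. L is where the line through T parallel to ZB meets line EB ⇒ L = (4/5, 1)
L = E + t·(B−E) with t = 2/5, so EL:LB = t:(1−t) = 2/5:3/5

EL:LB = 2/3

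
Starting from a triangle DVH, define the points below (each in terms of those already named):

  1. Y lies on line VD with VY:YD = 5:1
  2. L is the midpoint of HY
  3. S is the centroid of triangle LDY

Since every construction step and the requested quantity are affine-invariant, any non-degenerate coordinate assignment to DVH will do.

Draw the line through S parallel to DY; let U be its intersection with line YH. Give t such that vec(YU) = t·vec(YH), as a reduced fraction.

t = 1/6

Set D = (0, 0), V = (1, 0), H = (0, 1); any affine frame gives the same invariant.
1. Y lies on line VD with VY:YD = 5:1 ⇒ Y = (1/6, 0)
2. L is the midpoint of HY ⇒ L = (1/12, 1/2)
3. S is the centroid of triangle LDY ⇒ S = (1/12, 1/6)
through S parallel to DY: direction (1/6, 0); meets YH at U = (5/36, 1/6)
U = Y + t·(H−Y) with t = 1/6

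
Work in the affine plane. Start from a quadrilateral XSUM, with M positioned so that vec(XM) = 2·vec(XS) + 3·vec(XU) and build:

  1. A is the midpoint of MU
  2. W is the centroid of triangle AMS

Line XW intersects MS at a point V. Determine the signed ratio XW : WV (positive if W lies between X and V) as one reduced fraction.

XW:WV = 7/2

Set X = (0, 0), S = (1, 0), U = (0, 1), M = (2, 3); any affine frame gives the same invariant.
1. A is the midpoint of MU ⇒ A = (1, 2)
2. W is the centroid of triangle AMS ⇒ W = (4/3, 5/3)
line XW meets MS at V = (12/7, 15/7)
W = X + t·(V−X) with t = 7/9, so XW:WV = 7/9:2/9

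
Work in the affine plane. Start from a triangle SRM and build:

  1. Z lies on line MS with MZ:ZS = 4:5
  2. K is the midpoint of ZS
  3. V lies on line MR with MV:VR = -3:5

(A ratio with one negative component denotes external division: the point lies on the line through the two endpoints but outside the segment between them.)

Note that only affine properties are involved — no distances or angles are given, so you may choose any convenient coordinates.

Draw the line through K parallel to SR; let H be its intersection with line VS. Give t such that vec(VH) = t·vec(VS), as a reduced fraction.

t = 8/9

Choose coordinates S = (0, 0), R = (1, 0), M = (0, 1).
1. Z lies on line MS with MZ:ZS = 4:5 ⇒ Z = (0, 5/9)
2. K is the midpoint of ZS ⇒ K = (0, 5/18)
3. V lies on line MR with MV:VR = -3:5 ⇒ V = (-3/2, 5/2)
through K parallel to SR: direction (1, 0); meets VS at H = (-1/6, 5/18)
H = V + t·(S−V) with t = 8/9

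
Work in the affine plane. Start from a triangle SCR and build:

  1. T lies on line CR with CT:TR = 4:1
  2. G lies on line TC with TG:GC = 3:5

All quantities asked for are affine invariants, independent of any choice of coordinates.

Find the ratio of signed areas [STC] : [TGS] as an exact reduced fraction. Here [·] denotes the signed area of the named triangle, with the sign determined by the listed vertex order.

Set S = (0, 0), C = (1, 0), R = (0, 1); any affine frame gives the same invariant.
1. T lies on line CR with CT:TR = 4:1 ⇒ T = (1/5, 4/5)
2. G lies on line TC with TG:GC = 3:5 ⇒ G = (1/2, 1/2)
2·[STC] = -4/5, 2·[TGS] = -3/10
[STC]:[TGS] = -4/5:-3/10 = 8/3

[STC]:[TGS] = 8/3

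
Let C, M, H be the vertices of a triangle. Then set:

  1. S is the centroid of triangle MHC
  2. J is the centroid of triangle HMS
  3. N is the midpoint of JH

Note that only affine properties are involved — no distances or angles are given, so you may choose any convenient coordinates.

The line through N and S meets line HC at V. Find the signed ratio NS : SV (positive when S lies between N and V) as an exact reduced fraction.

Choose coordinates C = (0, 0), M = (1, 0), H = (0, 1).
1. S is the centroid of triangle MHC ⇒ S = (1/3, 1/3)
2. J is the centroid of triangle HMS ⇒ J = (4/9, 4/9)
3. N is the midpoint of JH ⇒ N = (2/9, 13/18)
line NS meets HC at V = (0, 3/2)
S = N + t·(V−N) with t = -1/2, so NS:SV = -1/2:3/2

NS:SV = -1/3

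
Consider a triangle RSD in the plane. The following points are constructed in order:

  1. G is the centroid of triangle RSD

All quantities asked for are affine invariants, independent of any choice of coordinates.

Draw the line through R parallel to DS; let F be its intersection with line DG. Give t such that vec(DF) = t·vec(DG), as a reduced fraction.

Work in coordinates with R = (0, 0), S = (1, 0), D = (0, 1).
1. G is the centroid of triangle RSD ⇒ G = (1/3, 1/3)
through R parallel to DS: direction (1, -1); meets DG at F = (1, -1)
F = D + t·(G−D) with t = 3

t = 3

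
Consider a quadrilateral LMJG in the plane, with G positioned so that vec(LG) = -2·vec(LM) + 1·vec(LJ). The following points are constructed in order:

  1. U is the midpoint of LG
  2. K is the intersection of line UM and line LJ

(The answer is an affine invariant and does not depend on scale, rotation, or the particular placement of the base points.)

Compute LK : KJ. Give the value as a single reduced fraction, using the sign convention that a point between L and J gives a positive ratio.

Work in coordinates with L = (0, 0), M = (1, 0), J = (0, 1), G = (-2, 1).
1. U is the midpoint of LG ⇒ U = (-1, 1/2)
2. K is the intersection of line UM and line LJ ⇒ K = (0, 1/4)
K = L + t·(J−L) with t = 1/4, so LK:KJ = t:(1−t) = 1/4:3/4

LK:KJ = 1/3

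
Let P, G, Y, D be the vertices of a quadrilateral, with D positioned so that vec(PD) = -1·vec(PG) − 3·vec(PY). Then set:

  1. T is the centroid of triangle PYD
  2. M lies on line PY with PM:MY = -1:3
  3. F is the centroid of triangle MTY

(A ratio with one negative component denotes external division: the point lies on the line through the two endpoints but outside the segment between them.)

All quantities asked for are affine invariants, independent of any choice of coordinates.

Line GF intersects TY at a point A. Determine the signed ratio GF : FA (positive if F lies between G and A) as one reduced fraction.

GF:FA = 11

Work in coordinates with P = (0, 0), G = (1, 0), Y = (0, 1), D = (-1, -3).
1. T is the centroid of triangle PYD ⇒ T = (-1/3, -2/3)
2. M lies on line PY with PM:MY = -1:3 ⇒ M = (0, -1/2)
3. F is the centroid of triangle MTY ⇒ F = (-1/9, -1/18)
line GF meets TY at A = (-7/33, -2/33)
F = G + t·(A−G) with t = 11/12, so GF:FA = 11/12:1/12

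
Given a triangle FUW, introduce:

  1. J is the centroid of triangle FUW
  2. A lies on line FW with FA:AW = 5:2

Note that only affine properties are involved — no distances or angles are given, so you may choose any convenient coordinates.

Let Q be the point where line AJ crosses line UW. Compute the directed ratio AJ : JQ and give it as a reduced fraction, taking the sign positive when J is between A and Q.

AJ:JQ = -1/7

Set F = (0, 0), U = (1, 0), W = (0, 1); any affine frame gives the same invariant.
1. J is the centroid of triangle FUW ⇒ J = (1/3, 1/3)
2. A lies on line FW with FA:AW = 5:2 ⇒ A = (0, 5/7)
line AJ meets UW at Q = (-2, 3)
J = A + t·(Q−A) with t = -1/6, so AJ:JQ = -1/6:7/6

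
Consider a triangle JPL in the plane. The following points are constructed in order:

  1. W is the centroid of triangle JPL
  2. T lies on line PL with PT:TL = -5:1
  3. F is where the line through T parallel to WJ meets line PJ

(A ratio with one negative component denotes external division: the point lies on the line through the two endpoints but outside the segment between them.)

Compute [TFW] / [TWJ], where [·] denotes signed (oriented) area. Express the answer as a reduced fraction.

Choose coordinates J = (0, 0), P = (1, 0), L = (0, 1).
1. W is the centroid of triangle JPL ⇒ W = (1/3, 1/3)
2. T lies on line PL with PT:TL = -5:1 ⇒ T = (-1/4, 5/4)
3. F is where the line through T parallel to WJ meets line PJ ⇒ F = (-3/2, 0)
2·[TFW] = 15/8, 2·[TWJ] = -1/2
[TFW]:[TWJ] = 15/8:-1/2 = -15/4

[TFW]:[TWJ] = -15/4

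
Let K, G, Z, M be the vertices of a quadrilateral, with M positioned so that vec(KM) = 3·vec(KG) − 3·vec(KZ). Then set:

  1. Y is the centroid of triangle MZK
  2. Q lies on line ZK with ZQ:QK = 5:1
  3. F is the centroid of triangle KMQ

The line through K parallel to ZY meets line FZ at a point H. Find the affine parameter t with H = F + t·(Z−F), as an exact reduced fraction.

Assign K = (0, 0), G = (1, 0), Z = (0, 1), M = (3, -3) — the answer is frame-independent, so this choice is without loss of generality.
1. Y is the centroid of triangle MZK ⇒ Y = (1, -2/3)
2. Q lies on line ZK with ZQ:QK = 5:1 ⇒ Q = (0, 1/6)
3. F is the centroid of triangle KMQ ⇒ F = (1, -17/18)
through K parallel to ZY: direction (1, -5/3); meets FZ at H = (18/5, -6)
H = F + t·(Z−F) with t = -13/5

t = -13/5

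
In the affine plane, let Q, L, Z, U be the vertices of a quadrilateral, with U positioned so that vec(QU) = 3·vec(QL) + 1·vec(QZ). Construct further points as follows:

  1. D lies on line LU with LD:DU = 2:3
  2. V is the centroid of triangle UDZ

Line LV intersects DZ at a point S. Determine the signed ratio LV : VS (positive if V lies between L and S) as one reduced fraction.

LV:VS = -3

Assign Q = (0, 0), L = (1, 0), Z = (0, 1), U = (3, 1) — the answer is frame-independent, so this choice is without loss of generality.
1. D lies on line LU with LD:DU = 2:3 ⇒ D = (9/5, 2/5)
2. V is the centroid of triangle UDZ ⇒ V = (8/5, 4/5)
line LV meets DZ at S = (7/5, 8/15)
V = L + t·(S−L) with t = 3/2, so LV:VS = 3/2:-1/2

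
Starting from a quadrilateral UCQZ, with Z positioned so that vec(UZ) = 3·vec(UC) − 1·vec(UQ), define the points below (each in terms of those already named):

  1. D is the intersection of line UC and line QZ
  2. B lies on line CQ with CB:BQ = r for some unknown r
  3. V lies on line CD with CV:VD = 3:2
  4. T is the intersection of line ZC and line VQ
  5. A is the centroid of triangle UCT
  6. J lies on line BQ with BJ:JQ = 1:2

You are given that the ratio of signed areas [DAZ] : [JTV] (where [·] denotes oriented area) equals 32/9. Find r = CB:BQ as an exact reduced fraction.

r = -3/5

Assign U = (0, 0), C = (1, 0), Q = (0, 1), Z = (3, -1) — the answer is frame-independent, so this choice is without loss of generality.
1. D is the intersection of line UC and line QZ ⇒ D = (3/2, 0)
2. With CB:BQ = r, write λ = r/(r+1) so B = C + λ·(Q−C); B is affine-linear in λ
3. V lies on line CD with CV:VD = 3:2 ⇒ V = (13/10, 0)
4. T is the intersection of line ZC and line VQ ⇒ T = (13/7, -3/7)
5. A is the centroid of triangle UCT ⇒ A = (20/21, -1/7)
6. J lies on line BQ with BJ:JQ = 1:2 ⇒ J is an affine combination of earlier points and hence also affine-linear in λ
Every point depending on B is an affine combination of B and λ-independent points, so each such coordinate is linear in λ; the λ² term in each signed area is a multiple of (Q−C)×(Q−C) = 0, so 2·[DAZ] and 2·[JTV] are each linear in λ. Evaluating at λ=0 and λ=1:
  2·[DAZ] = 16/21,   2·[JTV] = -3/35·λ + 3/35
So [DAZ]:[JTV] = (16/21) / (-3/35·λ + 3/35). Setting this equal to 32/9:
  16/21 = 32/9·(-3/35·λ + 3/35)  ⇒  λ = -3/2
Then r = λ/(1−λ) = (-3/2)/(5/2) = -3/5. Check: with r = -3/5, B = (5/2, -3/2) and [DAZ]:[JTV] = 32/9 as required.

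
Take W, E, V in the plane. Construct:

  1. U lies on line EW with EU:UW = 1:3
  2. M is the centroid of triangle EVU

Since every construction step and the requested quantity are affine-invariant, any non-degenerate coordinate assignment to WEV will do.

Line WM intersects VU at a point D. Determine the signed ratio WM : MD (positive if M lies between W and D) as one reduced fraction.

Work in coordinates with W = (0, 0), E = (1, 0), V = (0, 1).
1. U lies on line EW with EU:UW = 1:3 ⇒ U = (3/4, 0)
2. M is the centroid of triangle EVU ⇒ M = (7/12, 1/3)
line WM meets VU at D = (21/40, 3/10)
M = W + t·(D−W) with t = 10/9, so WM:MD = 10/9:-1/9

WM:MD = -10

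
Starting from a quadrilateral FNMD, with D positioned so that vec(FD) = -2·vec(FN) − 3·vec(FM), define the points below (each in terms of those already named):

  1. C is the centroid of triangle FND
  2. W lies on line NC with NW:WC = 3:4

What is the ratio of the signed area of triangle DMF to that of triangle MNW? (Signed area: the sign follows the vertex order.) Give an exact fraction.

[DMF]:[MNW] = 2

Assign F = (0, 0), N = (1, 0), M = (0, 1), D = (-2, -3) — the answer is frame-independent, so this choice is without loss of generality.
1. C is the centroid of triangle FND ⇒ C = (-1/3, -1)
2. W lies on line NC with NW:WC = 3:4 ⇒ W = (3/7, -3/7)
2·[DMF] = -2, 2·[MNW] = -1
[DMF]:[MNW] = -2:-1 = 2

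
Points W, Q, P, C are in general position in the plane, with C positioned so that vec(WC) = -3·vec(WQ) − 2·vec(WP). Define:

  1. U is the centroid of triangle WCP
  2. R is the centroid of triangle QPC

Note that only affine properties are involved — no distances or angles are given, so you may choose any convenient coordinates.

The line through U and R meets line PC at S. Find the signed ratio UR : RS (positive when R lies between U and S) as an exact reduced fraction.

UR:RS = -1/2

Set W = (0, 0), Q = (1, 0), P = (0, 1), C = (-3, -2); any affine frame gives the same invariant.
1. U is the centroid of triangle WCP ⇒ U = (-1, -1/3)
2. R is the centroid of triangle QPC ⇒ R = (-2/3, -1/3)
line UR meets PC at S = (-4/3, -1/3)
R = U + t·(S−U) with t = -1, so UR:RS = -1:2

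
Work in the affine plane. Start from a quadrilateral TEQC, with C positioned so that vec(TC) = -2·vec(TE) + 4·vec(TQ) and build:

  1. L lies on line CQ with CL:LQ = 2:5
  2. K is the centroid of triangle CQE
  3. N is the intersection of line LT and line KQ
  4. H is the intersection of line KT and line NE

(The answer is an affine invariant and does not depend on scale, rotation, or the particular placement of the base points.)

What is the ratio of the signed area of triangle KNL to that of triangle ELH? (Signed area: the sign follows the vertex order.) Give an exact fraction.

[KNL]:[ELH] = -266/165

Set T = (0, 0), E = (1, 0), Q = (0, 1), C = (-2, 4); any affine frame gives the same invariant.
1. L lies on line CQ with CL:LQ = 2:5 ⇒ L = (-10/7, 22/7)
2. K is the centroid of triangle CQE ⇒ K = (-1/3, 5/3)
3. N is the intersection of line LT and line KQ ⇒ N = (-5, 11)
4. H is the intersection of line KT and line NE ⇒ H = (-11/19, 55/19)
2·[KNL] = 10/3, 2·[ELH] = -275/133
[KNL]:[ELH] = 10/3:-275/133 = -266/165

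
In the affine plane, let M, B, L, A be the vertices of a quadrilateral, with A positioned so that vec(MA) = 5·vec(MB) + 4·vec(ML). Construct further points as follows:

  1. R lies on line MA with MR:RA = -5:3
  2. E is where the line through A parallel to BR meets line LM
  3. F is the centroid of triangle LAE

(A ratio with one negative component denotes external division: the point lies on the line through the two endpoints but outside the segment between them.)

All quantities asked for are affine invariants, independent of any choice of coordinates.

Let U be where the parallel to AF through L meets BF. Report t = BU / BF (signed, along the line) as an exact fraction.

Set M = (0, 0), B = (1, 0), L = (0, 1), A = (5, 4); any affine frame gives the same invariant.
1. R lies on line MA with MR:RA = -5:3 ⇒ R = (25/2, 10)
2. E is where the line through A parallel to BR meets line LM ⇒ E = (0, -8/23)
3. F is the centroid of triangle LAE ⇒ F = (5/3, 107/69)
through L parallel to AF: direction (-10/3, -169/69); meets BF at U = (255/122, 14231/5612)
U = B + t·(F−B) with t = 399/244

t = 399/244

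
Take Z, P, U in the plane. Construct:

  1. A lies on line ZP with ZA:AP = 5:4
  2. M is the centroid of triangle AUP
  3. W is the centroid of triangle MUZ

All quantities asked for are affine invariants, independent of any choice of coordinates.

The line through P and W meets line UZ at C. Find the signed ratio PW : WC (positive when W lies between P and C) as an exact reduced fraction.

PW:WC = 67/14

Set Z = (0, 0), P = (1, 0), U = (0, 1); any affine frame gives the same invariant.
1. A lies on line ZP with ZA:AP = 5:4 ⇒ A = (5/9, 0)
2. M is the centroid of triangle AUP ⇒ M = (14/27, 1/3)
3. W is the centroid of triangle MUZ ⇒ W = (14/81, 4/9)
line PW meets UZ at C = (0, 36/67)
W = P + t·(C−P) with t = 67/81, so PW:WC = 67/81:14/81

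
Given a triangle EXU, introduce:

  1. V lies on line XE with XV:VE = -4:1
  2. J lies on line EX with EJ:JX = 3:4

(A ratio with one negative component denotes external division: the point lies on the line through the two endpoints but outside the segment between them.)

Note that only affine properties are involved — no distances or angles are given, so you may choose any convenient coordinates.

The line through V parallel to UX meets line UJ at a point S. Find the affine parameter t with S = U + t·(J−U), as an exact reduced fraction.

t = 7/3

Assign E = (0, 0), X = (1, 0), U = (0, 1) — the answer is frame-independent, so this choice is without loss of generality.
1. V lies on line XE with XV:VE = -4:1 ⇒ V = (-1/3, 0)
2. J lies on line EX with EJ:JX = 3:4 ⇒ J = (3/7, 0)
through V parallel to UX: direction (1, -1); meets UJ at S = (1, -4/3)
S = U + t·(J−U) with t = 7/3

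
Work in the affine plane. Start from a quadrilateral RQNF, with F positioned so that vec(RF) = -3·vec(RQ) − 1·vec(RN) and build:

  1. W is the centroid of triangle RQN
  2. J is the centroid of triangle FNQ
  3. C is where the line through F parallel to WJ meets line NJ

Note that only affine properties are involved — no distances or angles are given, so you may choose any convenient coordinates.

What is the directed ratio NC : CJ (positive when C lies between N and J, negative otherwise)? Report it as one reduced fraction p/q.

Set R = (0, 0), Q = (1, 0), N = (0, 1), F = (-3, -1); any affine frame gives the same invariant.
1. W is the centroid of triangle RQN ⇒ W = (1/3, 1/3)
2. J is the centroid of triangle FNQ ⇒ J = (-2/3, 0)
3. C is where the line through F parallel to WJ meets line NJ ⇒ C = (-6/7, -2/7)
C = N + t·(J−N) with t = 9/7, so NC:CJ = t:(1−t) = 9/7:-2/7

NC:CJ = -9/2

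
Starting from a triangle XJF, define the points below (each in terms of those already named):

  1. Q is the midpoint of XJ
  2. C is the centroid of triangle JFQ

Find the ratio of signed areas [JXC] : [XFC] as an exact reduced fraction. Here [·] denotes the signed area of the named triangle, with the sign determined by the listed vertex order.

Choose coordinates X = (0, 0), J = (1, 0), F = (0, 1).
1. Q is the midpoint of XJ ⇒ Q = (1/2, 0)
2. C is the centroid of triangle JFQ ⇒ C = (1/2, 1/3)
2·[JXC] = -1/3, 2·[XFC] = -1/2
[JXC]:[XFC] = -1/3:-1/2 = 2/3

[JXC]:[XFC] = 2/3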